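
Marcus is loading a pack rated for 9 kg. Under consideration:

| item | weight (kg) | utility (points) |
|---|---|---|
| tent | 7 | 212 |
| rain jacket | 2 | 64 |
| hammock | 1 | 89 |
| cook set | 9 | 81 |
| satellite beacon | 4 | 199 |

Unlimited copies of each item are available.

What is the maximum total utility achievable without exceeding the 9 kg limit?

801

By utility per kg: hammock 89.00, satellite beacon 49.75, rain jacket 32.00 lead.
The ratio ordering already packs tightly: 9×hammock, 9 kg, 801.
Nothing else within 9 kg beats 801.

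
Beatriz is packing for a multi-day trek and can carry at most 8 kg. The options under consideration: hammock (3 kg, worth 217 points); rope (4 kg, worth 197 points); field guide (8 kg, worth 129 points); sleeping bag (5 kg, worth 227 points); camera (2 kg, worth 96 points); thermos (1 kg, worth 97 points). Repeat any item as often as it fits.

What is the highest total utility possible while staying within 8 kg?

776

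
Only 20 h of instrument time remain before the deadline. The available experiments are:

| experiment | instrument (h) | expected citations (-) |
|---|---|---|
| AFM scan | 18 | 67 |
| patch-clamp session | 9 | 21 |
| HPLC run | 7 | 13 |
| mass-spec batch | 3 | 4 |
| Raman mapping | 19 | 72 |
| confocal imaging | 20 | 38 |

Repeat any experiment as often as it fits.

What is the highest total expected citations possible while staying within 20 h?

Taking Raman mapping: 19 h used, 72 in expected citations.
Nothing else within 20 h beats 72.

72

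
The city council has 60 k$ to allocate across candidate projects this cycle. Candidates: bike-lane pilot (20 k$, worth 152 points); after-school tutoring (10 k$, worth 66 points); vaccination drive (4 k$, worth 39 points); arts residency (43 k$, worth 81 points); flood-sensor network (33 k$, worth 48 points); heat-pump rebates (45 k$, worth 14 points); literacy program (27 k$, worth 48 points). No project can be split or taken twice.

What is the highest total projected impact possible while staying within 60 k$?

Greedy by ratio would take bike-lane pilot + after-school tutoring + vaccination drive: 34 k$ used, total 257.
The 4 k$ tied up in vaccination drive is better spent on literacy program — total rises to 266 (57 k$).
The spare 3 k$ is too small for any remaining project, and no exchange beats 266.

266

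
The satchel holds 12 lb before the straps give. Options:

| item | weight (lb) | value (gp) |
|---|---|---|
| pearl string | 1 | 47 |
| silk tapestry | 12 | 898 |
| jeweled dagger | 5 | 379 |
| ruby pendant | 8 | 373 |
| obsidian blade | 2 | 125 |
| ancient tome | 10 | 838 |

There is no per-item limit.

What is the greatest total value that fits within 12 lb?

963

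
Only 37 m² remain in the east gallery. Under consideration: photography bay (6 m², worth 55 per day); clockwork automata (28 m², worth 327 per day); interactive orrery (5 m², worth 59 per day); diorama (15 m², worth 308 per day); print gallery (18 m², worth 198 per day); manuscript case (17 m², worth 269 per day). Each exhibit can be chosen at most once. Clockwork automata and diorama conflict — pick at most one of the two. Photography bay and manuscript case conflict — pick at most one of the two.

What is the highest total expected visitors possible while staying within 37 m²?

636

By expected visitors per m²: diorama 20.53, manuscript case 15.82, interactive orrery 11.80, clockwork automata 11.68 lead.
Best packing: interactive orrery + diorama + manuscript case — 37 m², 636 total.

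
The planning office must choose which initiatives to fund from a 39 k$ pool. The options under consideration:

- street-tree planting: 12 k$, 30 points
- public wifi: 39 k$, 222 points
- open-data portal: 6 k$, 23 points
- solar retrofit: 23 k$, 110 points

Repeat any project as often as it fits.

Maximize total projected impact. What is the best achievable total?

Best packing: public wifi — 39 k$, 222 total.
That's the maximum — no swap from here does better than 222.

222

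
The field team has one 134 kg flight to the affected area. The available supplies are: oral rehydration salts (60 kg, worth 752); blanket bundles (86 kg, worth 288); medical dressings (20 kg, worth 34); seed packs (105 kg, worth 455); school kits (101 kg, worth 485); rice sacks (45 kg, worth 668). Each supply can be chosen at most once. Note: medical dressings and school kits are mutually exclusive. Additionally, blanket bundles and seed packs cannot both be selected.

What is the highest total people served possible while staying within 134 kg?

1454

Taking oral rehydration salts + medical dressings + rice sacks: 125 kg used, 1454 in people served.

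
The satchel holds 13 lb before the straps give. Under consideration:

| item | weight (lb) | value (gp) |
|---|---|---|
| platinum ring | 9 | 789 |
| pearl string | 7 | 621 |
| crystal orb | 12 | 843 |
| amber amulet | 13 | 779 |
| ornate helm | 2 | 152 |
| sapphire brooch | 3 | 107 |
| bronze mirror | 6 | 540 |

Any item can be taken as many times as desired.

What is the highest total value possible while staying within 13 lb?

By value per lb: bronze mirror 90.00, pearl string 88.71, platinum ring 87.67, ornate helm 76.00 lead.
Taking the top-ratio items first gives 2×bronze mirror for 1080 (12 lb).
Dropping bronze mirror frees 6 lb; slotting in pearl string (7 lb) lifts the total to 1161 at 13 lb.
No other feasible combination exceeds 1161.

1161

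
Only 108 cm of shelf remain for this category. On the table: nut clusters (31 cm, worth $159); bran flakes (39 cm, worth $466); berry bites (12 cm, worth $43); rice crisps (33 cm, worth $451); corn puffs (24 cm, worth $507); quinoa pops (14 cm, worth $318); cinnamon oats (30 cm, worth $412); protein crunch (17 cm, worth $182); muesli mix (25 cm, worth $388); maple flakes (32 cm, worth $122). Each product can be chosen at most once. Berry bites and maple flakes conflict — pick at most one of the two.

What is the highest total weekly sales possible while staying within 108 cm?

Taking the top-ratio products first gives berry bites + corn puffs + quinoa pops + cinnamon oats + muesli mix for 1668 (105 cm).
Dropping cinnamon oats frees 30 cm; slotting in rice crisps (33 cm) lifts the total to 1707 at 108 cm.
Every other selection either busts 108 cm or breaks a pairing rule or fails to beat 1707.

1707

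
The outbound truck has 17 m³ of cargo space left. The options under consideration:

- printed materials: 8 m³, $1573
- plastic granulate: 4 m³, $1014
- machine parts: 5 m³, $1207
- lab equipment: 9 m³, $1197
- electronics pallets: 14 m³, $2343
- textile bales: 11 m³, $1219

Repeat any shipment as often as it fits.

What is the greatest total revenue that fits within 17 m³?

By revenue per m³: plastic granulate 253.50, machine parts 241.40, printed materials 196.62 lead.
The ratio heuristic lands on 4×plastic granulate (4056) but leaves 1 m³ idle.
Replace plastic granulate with machine parts: the trade gains 193 net, giving 4249 at 17 m³.
Nothing else within 17 m³ beats 4249.

4249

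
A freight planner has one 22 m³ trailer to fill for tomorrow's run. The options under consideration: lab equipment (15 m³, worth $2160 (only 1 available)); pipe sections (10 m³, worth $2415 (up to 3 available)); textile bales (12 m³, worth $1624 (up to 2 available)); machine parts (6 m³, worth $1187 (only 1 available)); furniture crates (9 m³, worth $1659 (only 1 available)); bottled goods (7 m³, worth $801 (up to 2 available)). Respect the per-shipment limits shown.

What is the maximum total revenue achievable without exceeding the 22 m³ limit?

4830

Taking 2×pipe sections: 20 m³ used, 4830 in revenue.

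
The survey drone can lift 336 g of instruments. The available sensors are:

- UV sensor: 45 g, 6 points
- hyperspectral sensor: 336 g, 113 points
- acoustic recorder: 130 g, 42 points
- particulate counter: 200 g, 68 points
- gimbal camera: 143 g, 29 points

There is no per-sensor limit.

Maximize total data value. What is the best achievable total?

113

Filling by ratio: acoustic recorder + particulate counter for 110, with 6 g left unused.
The 330 g tied up in acoustic recorder and particulate counter is better spent on hyperspectral sensor — total rises to 113 (336 g).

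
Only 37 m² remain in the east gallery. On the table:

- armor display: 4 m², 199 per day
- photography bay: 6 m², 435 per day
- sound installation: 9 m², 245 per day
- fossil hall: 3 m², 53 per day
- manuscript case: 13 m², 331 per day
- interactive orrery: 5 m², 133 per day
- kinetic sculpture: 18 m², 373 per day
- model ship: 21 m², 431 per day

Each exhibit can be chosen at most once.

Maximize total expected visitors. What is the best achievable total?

The ratio ordering already packs tightly: armor display + photography bay + sound installation + manuscript case + interactive orrery, 37 m², 1343.
Nothing else within 37 m² beats 1343.

1343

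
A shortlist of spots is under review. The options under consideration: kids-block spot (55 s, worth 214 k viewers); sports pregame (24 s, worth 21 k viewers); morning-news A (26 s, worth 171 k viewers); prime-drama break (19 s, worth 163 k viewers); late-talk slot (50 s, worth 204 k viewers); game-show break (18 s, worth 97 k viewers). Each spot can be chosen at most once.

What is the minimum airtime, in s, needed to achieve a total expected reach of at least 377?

63

Need the lightest bundle worth ≥ 377.
morning-news A + prime-drama break + game-show break: 431 expected reach at 63 s.
No combination under 63 s hits 377.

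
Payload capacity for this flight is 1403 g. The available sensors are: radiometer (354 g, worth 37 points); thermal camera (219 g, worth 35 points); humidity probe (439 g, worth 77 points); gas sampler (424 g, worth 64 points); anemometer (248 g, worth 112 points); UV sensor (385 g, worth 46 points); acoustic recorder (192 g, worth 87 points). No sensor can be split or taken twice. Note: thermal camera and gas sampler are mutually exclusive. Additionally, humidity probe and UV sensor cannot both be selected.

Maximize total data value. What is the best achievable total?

340

Taking the top-ratio sensors first gives thermal camera + humidity probe + anemometer + acoustic recorder for 311 (1098 g).
Dropping thermal camera frees 219 g; slotting in gas sampler (424 g) lifts the total to 340 at 1303 g.
Runner-up radiometer + thermal camera + anemometer + UV sensor + acoustic recorder tops out at 317.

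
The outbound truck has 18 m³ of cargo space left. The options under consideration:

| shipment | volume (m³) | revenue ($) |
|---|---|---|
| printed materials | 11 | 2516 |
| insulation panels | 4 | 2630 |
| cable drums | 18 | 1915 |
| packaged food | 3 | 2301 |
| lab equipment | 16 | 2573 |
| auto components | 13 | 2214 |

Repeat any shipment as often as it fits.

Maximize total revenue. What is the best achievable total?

Best packing: 6×packaged food — 18 m³, 13806 total.
Every other selection either busts 18 m³ or fails to beat 13806.

13806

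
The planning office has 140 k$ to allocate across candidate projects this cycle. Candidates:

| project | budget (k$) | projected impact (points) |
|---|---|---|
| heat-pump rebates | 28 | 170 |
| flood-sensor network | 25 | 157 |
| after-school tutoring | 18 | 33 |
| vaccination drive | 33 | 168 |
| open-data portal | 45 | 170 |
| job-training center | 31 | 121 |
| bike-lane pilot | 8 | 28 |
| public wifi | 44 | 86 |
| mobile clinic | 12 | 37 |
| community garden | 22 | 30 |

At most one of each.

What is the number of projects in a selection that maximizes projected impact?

Optimal total is 693.
heat-pump rebates + flood-sensor network + vaccination drive + open-data portal + bike-lane pilot hits 693 at 139 k$.
Every optimal selection uses 5 projects.

5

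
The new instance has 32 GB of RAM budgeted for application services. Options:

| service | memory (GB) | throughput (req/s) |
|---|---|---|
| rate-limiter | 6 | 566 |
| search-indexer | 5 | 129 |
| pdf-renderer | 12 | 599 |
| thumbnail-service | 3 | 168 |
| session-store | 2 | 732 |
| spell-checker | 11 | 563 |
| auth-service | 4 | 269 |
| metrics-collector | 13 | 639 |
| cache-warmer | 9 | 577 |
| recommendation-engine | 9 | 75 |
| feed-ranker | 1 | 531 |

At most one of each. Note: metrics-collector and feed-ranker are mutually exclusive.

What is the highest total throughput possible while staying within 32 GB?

Greedy by ratio would take rate-limiter + search-indexer + thumbnail-service + session-store + auth-service + cache-warmer + feed-ranker: 30 GB used, total 2972.
Replace search-indexer and auth-service with spell-checker: the trade gains 165 net, giving 3137 at 32 GB.
Every other selection either busts 32 GB or breaks a pairing rule or fails to beat 3137.

3137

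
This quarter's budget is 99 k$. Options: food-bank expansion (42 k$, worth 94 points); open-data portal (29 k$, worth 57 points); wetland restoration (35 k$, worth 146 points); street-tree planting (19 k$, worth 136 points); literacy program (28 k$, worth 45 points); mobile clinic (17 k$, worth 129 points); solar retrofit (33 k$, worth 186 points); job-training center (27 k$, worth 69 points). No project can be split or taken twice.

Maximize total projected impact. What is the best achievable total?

520

Ranking by ratio (projected impact/k$): mobile clinic 7.59, street-tree planting 7.16, solar retrofit 5.64.
Street-tree planting + mobile clinic + solar retrofit + job-training center uses 96 of the 99 k$ and totals 520.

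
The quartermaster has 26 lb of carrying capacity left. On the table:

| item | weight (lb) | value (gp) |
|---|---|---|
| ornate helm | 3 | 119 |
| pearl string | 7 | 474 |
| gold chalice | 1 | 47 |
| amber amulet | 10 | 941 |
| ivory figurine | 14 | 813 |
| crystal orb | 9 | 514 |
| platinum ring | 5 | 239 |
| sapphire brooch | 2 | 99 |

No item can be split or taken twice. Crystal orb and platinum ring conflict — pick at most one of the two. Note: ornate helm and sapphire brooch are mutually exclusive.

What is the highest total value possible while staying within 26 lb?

Ranking by ratio (value/lb): amber amulet 94.10, pearl string 67.71, ivory figurine 58.07.
Taking pearl string + amber amulet + crystal orb: 26 lb used, 1929 in value.
Runner-up amber amulet + ivory figurine + sapphire brooch tops out at 1853.

1929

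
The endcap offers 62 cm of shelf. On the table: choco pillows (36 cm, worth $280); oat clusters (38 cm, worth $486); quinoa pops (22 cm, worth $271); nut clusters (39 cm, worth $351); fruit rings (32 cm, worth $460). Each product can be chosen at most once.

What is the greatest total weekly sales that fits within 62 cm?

The ratio heuristic lands on quinoa pops + fruit rings (731) but leaves 8 cm idle.
The 32 cm tied up in fruit rings is better spent on oat clusters — total rises to 757 (60 cm).

757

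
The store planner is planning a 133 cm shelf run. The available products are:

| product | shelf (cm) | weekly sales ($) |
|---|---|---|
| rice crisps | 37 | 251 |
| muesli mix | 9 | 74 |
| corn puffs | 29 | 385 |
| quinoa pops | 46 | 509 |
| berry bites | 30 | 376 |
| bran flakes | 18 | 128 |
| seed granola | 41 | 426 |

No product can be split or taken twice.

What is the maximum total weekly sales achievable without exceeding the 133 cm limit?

1472

Taking muesli mix + corn puffs + quinoa pops + berry bites + bran flakes: 132 cm used, 1472 in weekly sales.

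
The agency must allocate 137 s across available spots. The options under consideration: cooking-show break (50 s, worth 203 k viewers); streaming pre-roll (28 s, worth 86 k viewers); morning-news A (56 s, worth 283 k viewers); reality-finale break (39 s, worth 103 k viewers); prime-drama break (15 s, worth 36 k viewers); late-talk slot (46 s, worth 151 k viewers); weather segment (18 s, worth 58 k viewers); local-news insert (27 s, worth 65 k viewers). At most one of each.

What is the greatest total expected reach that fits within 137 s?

572

By expected reach per s: morning-news A 5.05, cooking-show break 4.06, late-talk slot 3.28 lead.
A density-first pass picks cooking-show break + morning-news A + weather segment — 544 at 124 s.
Replace weather segment with streaming pre-roll: the trade gains 28 net, giving 572 at 134 s.
The closest alternative, cooking-show break + morning-news A + local-news insert, reaches only 551.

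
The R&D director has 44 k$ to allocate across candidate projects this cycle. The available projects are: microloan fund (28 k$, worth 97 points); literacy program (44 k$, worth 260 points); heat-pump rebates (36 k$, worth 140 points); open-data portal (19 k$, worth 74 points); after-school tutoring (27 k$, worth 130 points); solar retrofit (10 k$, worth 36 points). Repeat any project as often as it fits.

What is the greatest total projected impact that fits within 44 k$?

Ranking by ratio (projected impact/k$): literacy program 5.91, after-school tutoring 4.81, open-data portal 3.89.
Taking literacy program: 44 k$ used, 260 in projected impact.
Every other selection either busts 44 k$ or fails to beat 260.

260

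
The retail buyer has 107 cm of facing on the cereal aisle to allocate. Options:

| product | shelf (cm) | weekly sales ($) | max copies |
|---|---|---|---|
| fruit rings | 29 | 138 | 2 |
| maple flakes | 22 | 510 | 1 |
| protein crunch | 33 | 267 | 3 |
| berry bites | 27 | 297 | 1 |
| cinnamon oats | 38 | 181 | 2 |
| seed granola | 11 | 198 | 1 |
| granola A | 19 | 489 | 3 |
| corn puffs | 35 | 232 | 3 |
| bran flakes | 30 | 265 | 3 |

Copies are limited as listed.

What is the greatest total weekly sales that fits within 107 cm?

By weekly sales per cm: granola A 25.74, maple flakes 23.18, seed granola 18.00, berry bites 11.00 lead.
Greedy by ratio would take maple flakes + seed granola + 3×granola A: 90 cm used, total 2175.
Replace seed granola with berry bites: the trade gains 99 net, giving 2274 at 106 cm.

2274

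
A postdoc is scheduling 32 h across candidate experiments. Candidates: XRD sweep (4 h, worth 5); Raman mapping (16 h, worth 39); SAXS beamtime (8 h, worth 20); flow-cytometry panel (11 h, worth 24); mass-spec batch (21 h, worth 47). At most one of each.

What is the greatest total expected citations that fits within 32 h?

71

Taking the top-ratio experiments first gives XRD sweep + Raman mapping + SAXS beamtime for 64 (28 h).
Using the slack differently, flow-cytometry panel + mass-spec batch comes to 71 at 32 h.
Runner-up XRD sweep + Raman mapping + flow-cytometry panel tops out at 68.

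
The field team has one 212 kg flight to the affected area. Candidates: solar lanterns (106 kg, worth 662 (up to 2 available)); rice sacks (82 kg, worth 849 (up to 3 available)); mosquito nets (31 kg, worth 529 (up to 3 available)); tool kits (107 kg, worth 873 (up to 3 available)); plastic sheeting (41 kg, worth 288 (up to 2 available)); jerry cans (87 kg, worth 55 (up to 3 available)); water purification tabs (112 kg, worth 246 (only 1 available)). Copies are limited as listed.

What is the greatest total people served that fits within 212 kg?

2460

Greedy by ratio would take rice sacks + 3×mosquito nets: 175 kg used, total 2436.
The 82 kg tied up in rice sacks is better spent on tool kits — total rises to 2460 (200 kg).
Every other selection either busts 212 kg or exceeds an availability limit or fails to beat 2460.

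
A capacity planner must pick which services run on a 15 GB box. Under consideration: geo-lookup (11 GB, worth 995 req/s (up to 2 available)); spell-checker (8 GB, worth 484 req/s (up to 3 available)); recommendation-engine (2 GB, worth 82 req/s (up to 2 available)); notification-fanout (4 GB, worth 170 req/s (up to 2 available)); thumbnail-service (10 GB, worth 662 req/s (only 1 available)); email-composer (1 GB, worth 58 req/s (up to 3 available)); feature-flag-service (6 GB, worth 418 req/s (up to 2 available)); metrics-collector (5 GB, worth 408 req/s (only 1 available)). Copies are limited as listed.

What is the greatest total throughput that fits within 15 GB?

A density-first pass picks geo-lookup + 3×email-composer — 1169 at 14 GB.
Replace email-composer with recommendation-engine: the trade gains 24 net, giving 1193 at 15 GB.
Every other selection either busts 15 GB or exceeds an availability limit or fails to beat 1193.

1193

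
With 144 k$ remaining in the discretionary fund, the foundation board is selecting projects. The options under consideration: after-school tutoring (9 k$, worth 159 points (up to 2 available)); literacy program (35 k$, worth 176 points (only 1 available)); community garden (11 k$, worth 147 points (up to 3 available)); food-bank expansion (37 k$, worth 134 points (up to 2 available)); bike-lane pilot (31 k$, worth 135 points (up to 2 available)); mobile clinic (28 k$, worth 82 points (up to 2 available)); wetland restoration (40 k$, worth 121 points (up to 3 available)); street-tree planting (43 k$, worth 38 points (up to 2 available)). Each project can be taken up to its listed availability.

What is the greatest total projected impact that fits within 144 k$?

1111

Filling by ratio: 2×after-school tutoring + literacy program + 3×community garden + bike-lane pilot for 1070, with 27 k$ left unused.
Replace literacy program with bike-lane pilot + mobile clinic: the trade gains 41 net, giving 1111 at 141 k$.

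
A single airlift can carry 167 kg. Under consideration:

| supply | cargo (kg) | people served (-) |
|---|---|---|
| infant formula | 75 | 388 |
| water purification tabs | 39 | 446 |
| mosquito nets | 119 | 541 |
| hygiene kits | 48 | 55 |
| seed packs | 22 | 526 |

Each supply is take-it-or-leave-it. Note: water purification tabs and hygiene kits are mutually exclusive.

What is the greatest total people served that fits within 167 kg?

By people served per kg: seed packs 23.91, water purification tabs 11.44, infant formula 5.17, mosquito nets 4.55 lead.
Infant formula + water purification tabs + seed packs uses 136 of the 167 kg and totals 1360.
Next best is mosquito nets + seed packs at 1067 (141 kg) — short by 293.

1360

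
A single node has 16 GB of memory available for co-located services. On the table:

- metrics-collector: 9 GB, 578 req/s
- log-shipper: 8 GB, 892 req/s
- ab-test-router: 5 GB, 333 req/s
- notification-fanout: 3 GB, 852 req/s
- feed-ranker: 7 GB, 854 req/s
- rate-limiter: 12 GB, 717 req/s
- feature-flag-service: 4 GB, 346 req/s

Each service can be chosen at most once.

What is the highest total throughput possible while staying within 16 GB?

2090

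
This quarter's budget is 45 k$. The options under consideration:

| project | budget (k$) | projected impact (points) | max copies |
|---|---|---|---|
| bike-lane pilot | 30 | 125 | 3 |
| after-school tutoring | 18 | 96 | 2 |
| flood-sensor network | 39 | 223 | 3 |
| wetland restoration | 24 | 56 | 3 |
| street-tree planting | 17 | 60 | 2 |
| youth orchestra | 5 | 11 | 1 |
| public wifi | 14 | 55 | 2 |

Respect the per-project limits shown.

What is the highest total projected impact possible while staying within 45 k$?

234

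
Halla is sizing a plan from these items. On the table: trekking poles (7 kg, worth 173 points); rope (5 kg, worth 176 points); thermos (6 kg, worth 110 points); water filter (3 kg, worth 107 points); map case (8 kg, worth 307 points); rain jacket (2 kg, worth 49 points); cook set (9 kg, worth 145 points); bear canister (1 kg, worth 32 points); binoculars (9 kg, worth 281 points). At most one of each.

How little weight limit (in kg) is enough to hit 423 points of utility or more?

12

Look for the lowest-weight combination reaching 423.
Taking water filter + map case + bear canister gives 446 (≥ 423) for 12 kg.
Below 12 kg the best achievable stays under 423.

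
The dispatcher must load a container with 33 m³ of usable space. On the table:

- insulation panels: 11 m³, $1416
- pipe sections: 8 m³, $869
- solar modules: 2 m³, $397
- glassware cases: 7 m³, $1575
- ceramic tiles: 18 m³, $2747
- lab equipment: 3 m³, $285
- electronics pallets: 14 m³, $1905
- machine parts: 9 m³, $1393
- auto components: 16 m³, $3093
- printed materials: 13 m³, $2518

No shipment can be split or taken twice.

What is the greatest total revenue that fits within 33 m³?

6061

A density-first pass picks solar modules + glassware cases + machine parts + printed materials — 5883 at 31 m³.
The 15 m³ tied up in solar modules and printed materials is better spent on auto components — total rises to 6061 (32 m³).
No other feasible combination exceeds 6061.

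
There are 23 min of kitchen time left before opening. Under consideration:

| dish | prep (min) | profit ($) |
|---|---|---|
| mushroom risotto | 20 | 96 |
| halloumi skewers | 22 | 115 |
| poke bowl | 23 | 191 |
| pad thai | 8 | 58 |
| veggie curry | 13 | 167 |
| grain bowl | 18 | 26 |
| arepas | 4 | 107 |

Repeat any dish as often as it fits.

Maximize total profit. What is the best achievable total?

535

Ranking by ratio (profit/min): arepas 26.75, veggie curry 12.85, poke bowl 8.30, pad thai 7.25.
Best packing: 5×arepas — 20 min, 535 total.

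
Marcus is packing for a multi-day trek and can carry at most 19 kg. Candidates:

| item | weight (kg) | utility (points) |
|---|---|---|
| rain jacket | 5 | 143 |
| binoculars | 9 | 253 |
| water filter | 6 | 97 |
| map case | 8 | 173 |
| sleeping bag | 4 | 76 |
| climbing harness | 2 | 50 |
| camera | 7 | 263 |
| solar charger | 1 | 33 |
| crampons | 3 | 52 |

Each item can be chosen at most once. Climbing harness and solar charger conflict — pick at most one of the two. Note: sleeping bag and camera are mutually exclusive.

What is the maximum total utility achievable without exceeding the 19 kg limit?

568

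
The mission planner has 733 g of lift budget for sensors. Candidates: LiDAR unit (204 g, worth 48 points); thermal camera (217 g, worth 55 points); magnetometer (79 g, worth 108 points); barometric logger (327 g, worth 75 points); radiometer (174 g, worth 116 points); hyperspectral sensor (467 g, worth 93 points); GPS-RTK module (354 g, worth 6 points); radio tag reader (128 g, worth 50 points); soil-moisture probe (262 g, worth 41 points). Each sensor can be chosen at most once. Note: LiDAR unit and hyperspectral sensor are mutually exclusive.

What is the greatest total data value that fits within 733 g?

349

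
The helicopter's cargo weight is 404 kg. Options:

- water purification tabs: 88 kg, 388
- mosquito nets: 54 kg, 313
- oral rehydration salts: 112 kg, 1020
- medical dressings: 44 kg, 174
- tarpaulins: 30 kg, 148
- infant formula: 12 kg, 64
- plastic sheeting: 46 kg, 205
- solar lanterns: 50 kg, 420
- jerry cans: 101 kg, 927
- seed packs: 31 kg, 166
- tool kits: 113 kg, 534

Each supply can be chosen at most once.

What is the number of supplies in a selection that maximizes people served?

The maximum people served within 404 kg is 3084.
One optimal bundle: mosquito nets + oral rehydration salts + medical dressings + infant formula + solar lanterns + jerry cans + seed packs (404 kg).
All optima have 7 supplies.

7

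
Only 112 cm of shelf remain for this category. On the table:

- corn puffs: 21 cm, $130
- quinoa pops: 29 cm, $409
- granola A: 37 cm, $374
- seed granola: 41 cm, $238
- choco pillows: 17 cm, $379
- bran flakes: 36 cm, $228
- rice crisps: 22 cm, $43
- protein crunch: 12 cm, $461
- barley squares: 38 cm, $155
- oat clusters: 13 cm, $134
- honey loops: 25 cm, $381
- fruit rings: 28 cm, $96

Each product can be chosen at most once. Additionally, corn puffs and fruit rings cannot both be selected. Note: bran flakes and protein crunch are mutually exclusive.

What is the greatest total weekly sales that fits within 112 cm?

Best packing: quinoa pops + choco pillows + protein crunch + oat clusters + honey loops — 96 cm, 1764 total.
Runner-up corn puffs + quinoa pops + choco pillows + protein crunch + honey loops tops out at 1760.

1764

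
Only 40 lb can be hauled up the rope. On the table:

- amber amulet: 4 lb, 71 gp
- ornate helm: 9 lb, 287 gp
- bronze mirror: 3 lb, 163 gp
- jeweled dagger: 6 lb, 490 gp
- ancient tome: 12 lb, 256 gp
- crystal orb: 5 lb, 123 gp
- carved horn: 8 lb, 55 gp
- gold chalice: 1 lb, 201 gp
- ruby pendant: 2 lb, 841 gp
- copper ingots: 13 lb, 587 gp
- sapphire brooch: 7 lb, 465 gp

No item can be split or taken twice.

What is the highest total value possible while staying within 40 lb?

Filling by ratio: bronze mirror + jeweled dagger + crystal orb + gold chalice + ruby pendant + copper ingots + sapphire brooch for 2870, with 3 lb left unused.
Replace bronze mirror and crystal orb with ornate helm: the trade gains 1 net, giving 2871 at 38 lb.

2871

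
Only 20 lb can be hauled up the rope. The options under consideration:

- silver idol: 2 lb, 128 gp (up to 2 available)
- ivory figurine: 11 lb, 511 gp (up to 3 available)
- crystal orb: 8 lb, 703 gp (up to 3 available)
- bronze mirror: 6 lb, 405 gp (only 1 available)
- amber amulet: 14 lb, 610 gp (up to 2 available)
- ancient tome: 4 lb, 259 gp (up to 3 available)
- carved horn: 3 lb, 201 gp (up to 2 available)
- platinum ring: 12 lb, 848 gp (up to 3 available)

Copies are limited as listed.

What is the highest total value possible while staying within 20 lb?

1665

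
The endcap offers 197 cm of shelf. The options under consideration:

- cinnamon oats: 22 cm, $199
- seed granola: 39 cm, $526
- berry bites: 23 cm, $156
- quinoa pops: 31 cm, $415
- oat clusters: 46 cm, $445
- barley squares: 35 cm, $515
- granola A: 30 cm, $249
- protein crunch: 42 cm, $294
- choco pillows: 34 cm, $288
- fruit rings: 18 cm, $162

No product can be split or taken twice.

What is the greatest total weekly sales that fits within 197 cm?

2262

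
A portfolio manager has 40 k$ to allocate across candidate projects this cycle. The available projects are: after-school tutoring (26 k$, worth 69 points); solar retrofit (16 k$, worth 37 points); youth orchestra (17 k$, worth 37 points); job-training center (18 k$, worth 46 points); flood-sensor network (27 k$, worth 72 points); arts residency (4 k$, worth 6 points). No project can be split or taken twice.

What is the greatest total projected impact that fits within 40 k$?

89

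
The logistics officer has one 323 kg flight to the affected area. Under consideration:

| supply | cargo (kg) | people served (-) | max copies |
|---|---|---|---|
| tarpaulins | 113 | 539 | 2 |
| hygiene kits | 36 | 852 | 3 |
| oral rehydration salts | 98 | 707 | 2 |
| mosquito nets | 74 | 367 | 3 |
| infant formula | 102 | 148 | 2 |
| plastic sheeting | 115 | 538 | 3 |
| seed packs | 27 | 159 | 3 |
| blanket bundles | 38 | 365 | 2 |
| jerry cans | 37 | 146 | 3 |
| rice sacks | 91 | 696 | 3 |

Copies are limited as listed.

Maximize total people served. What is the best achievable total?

4152

Ranking by ratio (people served/kg): hygiene kits 23.67, blanket bundles 9.61, rice sacks 7.65.
Filling by ratio: 3×hygiene kits + seed packs + 2×blanket bundles + rice sacks for 4141, with 21 kg left unused.
The 91 kg tied up in rice sacks is better spent on oral rehydration salts — total rises to 4152 (309 kg).
That's the maximum — no swap from here does better than 4152.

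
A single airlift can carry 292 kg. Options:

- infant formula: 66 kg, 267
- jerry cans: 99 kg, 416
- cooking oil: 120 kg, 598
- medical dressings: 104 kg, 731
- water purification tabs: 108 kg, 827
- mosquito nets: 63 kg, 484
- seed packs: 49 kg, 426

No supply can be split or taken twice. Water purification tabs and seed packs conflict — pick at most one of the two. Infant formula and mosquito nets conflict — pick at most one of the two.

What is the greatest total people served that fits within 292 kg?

2042

Best packing: medical dressings + water purification tabs + mosquito nets — 275 kg, 2042 total.
No other feasible combination exceeds 2042.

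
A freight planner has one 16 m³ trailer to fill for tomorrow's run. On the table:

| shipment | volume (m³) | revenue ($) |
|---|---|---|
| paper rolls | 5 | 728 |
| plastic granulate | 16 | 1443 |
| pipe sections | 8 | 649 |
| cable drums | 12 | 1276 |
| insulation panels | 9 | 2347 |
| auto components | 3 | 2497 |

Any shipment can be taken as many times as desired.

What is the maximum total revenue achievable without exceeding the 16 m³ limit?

12485

Best packing: 5×auto components — 15 m³, 12485 total.
Nothing else within 16 m³ beats 12485.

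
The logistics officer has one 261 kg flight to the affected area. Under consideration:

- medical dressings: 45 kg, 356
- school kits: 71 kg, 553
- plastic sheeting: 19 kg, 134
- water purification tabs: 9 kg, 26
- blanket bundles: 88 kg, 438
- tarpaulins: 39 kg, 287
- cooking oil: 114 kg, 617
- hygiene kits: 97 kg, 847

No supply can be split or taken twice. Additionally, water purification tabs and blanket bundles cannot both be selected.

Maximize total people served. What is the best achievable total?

2069

Medical dressings + school kits + water purification tabs + tarpaulins + hygiene kits uses 261 of the 261 kg and totals 2069.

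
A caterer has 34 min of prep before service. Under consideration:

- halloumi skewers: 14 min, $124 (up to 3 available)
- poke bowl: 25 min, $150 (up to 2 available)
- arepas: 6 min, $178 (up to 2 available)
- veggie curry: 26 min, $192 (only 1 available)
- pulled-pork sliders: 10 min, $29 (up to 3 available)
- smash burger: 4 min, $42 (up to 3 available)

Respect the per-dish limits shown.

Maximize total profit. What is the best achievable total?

A density-first pass picks 2×arepas + pulled-pork sliders + 3×smash burger — 511 at 34 min.
Replace pulled-pork sliders and smash burger with halloumi skewers: the trade gains 53 net, giving 564 at 34 min.
Nothing else within 34 min beats 564.

564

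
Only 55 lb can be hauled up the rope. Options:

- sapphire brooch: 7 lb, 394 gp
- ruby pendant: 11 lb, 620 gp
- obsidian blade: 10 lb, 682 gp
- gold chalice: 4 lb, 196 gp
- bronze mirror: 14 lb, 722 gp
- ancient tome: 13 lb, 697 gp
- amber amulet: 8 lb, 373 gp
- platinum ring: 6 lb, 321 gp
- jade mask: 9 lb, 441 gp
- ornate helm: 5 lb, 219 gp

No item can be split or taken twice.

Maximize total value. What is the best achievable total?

3115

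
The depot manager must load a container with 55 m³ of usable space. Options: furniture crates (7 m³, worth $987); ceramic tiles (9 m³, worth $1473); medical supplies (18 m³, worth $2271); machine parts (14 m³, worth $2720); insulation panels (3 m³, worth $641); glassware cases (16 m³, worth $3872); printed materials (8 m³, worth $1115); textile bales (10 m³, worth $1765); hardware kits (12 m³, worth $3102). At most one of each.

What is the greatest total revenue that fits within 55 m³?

12100

Taking machine parts + insulation panels + glassware cases + textile bales + hardware kits: 55 m³ used, 12100 in revenue.
Runner-up ceramic tiles + machine parts + insulation panels + glassware cases + hardware kits tops out at 11808.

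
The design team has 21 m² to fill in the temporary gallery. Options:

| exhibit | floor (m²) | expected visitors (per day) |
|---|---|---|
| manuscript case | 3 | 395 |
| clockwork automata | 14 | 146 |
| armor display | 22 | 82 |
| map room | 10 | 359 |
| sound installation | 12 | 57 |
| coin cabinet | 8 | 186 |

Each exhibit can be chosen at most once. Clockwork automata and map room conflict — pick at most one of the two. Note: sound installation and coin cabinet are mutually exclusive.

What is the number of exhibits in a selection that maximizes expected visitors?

The maximum expected visitors within 21 m² is 940.
For example manuscript case + map room + coin cabinet achieves it, using 21 m².
All optima have 3 exhibits.

3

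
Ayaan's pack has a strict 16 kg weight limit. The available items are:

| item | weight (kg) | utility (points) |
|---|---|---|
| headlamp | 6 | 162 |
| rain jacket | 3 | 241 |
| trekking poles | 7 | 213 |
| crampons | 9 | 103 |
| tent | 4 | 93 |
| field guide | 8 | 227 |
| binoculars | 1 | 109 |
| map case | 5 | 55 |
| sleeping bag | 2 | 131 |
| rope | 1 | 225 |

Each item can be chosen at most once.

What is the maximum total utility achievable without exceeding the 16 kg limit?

933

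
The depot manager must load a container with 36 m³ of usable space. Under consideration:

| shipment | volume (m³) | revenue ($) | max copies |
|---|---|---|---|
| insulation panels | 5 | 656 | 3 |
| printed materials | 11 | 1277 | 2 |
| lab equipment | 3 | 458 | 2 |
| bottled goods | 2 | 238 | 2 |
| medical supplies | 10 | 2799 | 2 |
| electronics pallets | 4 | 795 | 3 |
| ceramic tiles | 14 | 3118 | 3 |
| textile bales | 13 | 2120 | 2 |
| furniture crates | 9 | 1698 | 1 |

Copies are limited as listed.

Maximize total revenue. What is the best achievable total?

The ratio ordering already packs tightly: bottled goods + 2×medical supplies + ceramic tiles, 36 m³, 8954.
No other feasible combination exceeds 8954.

8954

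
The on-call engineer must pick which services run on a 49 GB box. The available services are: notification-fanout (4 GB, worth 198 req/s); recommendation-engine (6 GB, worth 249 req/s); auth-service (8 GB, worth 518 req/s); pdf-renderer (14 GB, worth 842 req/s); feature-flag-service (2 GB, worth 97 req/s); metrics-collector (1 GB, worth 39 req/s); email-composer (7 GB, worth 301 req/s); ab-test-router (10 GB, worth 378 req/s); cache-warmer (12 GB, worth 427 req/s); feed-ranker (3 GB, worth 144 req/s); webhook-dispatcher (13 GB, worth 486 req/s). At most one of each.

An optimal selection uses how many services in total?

8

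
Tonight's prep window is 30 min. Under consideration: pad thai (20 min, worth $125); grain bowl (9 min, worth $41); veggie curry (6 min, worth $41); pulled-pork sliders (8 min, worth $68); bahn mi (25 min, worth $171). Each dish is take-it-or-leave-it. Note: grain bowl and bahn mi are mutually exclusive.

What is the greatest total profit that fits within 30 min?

Density check — pulled-pork sliders 8.50, bahn mi 6.84, veggie curry 6.83 are the best per min.
A density-first pass picks grain bowl + veggie curry + pulled-pork sliders — 150 at 23 min.
The 15 min tied up in grain bowl and veggie curry is better spent on pad thai — total rises to 193 (28 min).
Nothing else feasible within 30 min beats 193.

193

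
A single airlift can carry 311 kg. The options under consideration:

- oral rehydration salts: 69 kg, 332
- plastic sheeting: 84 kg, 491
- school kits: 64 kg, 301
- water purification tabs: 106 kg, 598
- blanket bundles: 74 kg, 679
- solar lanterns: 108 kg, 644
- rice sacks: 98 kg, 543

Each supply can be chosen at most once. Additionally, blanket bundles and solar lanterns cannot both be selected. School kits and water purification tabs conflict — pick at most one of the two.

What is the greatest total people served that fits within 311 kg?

1855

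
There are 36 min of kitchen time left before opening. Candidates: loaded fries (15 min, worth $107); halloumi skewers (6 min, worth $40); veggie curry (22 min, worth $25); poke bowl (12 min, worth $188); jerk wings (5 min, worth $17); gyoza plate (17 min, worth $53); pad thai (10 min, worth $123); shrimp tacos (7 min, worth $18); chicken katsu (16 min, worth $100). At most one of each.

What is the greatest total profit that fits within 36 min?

369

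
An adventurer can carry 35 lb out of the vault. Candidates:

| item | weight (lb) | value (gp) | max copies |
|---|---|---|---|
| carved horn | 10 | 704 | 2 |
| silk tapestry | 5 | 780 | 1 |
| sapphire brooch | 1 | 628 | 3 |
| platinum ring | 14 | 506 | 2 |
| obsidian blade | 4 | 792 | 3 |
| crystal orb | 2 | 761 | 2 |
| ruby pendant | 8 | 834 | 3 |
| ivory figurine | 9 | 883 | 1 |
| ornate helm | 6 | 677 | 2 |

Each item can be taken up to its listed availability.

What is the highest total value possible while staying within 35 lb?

Greedy by ratio would take silk tapestry + 3×sapphire brooch + 3×obsidian blade + 2×crystal orb + ornate helm: 30 lb used, total 7239.
The 11 lb tied up in silk tapestry and ornate helm is better spent on 2×ruby pendant — total rises to 7450 (35 lb).
No other feasible combination exceeds 7450.

7450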